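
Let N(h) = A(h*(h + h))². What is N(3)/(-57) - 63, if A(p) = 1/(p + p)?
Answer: -4653937/73872 ≈ -63.000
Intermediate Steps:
A(p) = 1/(2*p)
N(h) = 1/(16*h⁴) (N(h) = (1/(2*((h*(h + h)))))² = (1/(2*((h*(2*h)))))² = (1/(2*((2*h²))))² = ((1/(2*h²))/2)² = (1/(4*h²))² = 1/(16*h⁴))
N(3)/(-57) - 63 = ((1/16)/3⁴)/(-57) - 63 = ((1/16)*(1/81))*(-1/57) - 63 = (1/1296)*(-1/57) - 63 = -1/73872 - 63 = -4653937/73872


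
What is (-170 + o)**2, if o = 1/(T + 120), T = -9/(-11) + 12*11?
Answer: 223501072081/7733961 ≈ 28899.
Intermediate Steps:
T = 1461/11 (T = -9*(-1/11) + 132 = 9/11 + 132 = 1461/11 ≈ 132.82)
o = 11/2781 (o = 1/(1461/11 + 120) = 1/(2781/11) = 11/2781 ≈ 0.0039554)
(-170 + o)**2 = (-170 + 11/2781)**2 = (-472759/2781)**2 = 223501072081/7733961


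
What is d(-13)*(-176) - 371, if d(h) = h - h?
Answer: -371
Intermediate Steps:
d(h) = 0
d(-13)*(-176) - 371 = 0*(-176) - 371 = 0 - 371 = -371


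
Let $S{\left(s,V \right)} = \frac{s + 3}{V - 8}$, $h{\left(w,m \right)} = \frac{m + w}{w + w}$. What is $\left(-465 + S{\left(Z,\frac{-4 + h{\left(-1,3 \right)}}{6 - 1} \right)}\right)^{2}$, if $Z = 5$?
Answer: $\frac{17581249}{81} \approx 2.1705 \cdot 10^{5}$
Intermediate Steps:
$h{\left(w,m \right)} = \frac{m + w}{2 w}$
$S{\left(s,V \right)} = \frac{3 + s}{-8 + V}$
$\left(-465 + S{\left(Z,\frac{-4 + h{\left(-1,3 \right)}}{6 - 1} \right)}\right)^{2} = \left(-465 + \frac{3 + 5}{-8 + \frac{-4 + \frac{3 - 1}{2 \left(-1\right)}}{6 - 1}}\right)^{2} = \left(-465 + \frac{1}{-8 + \frac{-4 + \frac{1}{2} \left(-1\right) 2}{5}} \cdot 8\right)^{2} = \left(-465 + \frac{1}{-8 + \left(-4 - 1\right) \frac{1}{5}} \cdot 8\right)^{2} = \left(-465 + \frac{1}{-8 - 1} \cdot 8\right)^{2} = \left(-465 + \frac{1}{-9} \cdot 8\right)^{2} = \left(-465 - \frac{8}{9}\right)^{2} = \left(- \frac{4193}{9}\right)^{2} = \frac{17581249}{81}$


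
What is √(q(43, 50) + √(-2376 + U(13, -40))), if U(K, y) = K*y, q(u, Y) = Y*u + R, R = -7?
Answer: √(2143 + 4*I*√181) ≈ 46.296 + 0.5812*I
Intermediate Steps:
q(u, Y) = -7 + Y*u (q(u, Y) = Y*u - 7 = -7 + Y*u)
√(q(43, 50) + √(-2376 + U(13, -40))) = √((-7 + 50*43) + √(-2376 + 13*(-40))) = √((-7 + 2150) + √(-2376 - 520)) = √(2143 + √(-2896)) = √(2143 + 4*I*√181)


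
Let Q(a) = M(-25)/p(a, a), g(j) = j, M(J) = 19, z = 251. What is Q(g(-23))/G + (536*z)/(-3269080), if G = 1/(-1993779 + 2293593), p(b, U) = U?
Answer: -2327775770701/9398605 ≈ -2.4767e+5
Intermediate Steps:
Q(a) = 19/a
G = 1/299814 ≈ 3.3354e-6
Q(g(-23))/G + (536*z)/(-3269080) = (19/(-23))/(1/299814) + (536*251)/(-3269080) = (19*(-1/23))*299814 + 134536*(-1/3269080) = -19/23*299814 - 16817/408635 = -5696466/23 - 16817/408635 = -2327775770701/9398605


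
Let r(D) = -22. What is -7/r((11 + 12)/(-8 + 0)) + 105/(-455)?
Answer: 25/286 ≈ 0.087413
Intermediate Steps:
-7/r((11 + 12)/(-8 + 0)) + 105/(-455) = -7/(-22) + 105/(-455) = -7*(-1/22) + 105*(-1/455) = 7/22 - 3/13 = 25/286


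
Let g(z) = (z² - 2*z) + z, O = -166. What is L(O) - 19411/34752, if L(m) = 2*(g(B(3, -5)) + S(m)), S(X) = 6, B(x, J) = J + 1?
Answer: 1787693/34752 ≈ 51.441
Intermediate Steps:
B(x, J) = 1 + J
g(z) = z² - z
L(m) = 52 (L(m) = 2*((1 - 5)*(-1 + (1 - 5)) + 6) = 2*(-4*(-1 - 4) + 6) = 2*(-4*(-5) + 6) = 2*(20 + 6) = 2*26 = 52)
L(O) - 19411/34752 = 52 - 19411/34752 = 1787693/34752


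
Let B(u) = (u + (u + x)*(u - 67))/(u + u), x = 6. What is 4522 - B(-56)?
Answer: 256279/56 ≈ 4576.4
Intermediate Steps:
B(u) = (u + (-67 + u)*(6 + u))/(2*u) (B(u) = (u + (u + 6)*(u - 67))/(u + u) = (u + (6 + u)*(-67 + u))/((2*u)) = (u + (-67 + u)*(6 + u))*(1/(2*u)) = (u + (-67 + u)*(6 + u))/(2*u))
4522 - B(-56) = 4522 - (-30 + (½)*(-56) - 201/(-56)) = 4522 - (-30 - 28 - 201*(-1/56)) = 4522 - (-30 - 28 + 201/56) = 4522 - 1*(-3047/56) = 4522 + 3047/56 = 256279/56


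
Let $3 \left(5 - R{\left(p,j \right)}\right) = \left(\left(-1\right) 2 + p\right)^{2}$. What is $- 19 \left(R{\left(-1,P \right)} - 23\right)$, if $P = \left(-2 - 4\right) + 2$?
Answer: $399$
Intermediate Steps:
$P = -4$ ($P = -6 + 2 = -4$)
$R{\left(p,j \right)} = 5 - \frac{\left(-2 + p\right)^{2}}{3}$ ($R{\left(p,j \right)} = 5 - \frac{\left(\left(-1\right) 2 + p\right)^{2}}{3} = 5 - \frac{\left(-2 + p\right)^{2}}{3}$)
$- 19 \left(R{\left(-1,P \right)} - 23\right) = - 19 \left(\left(5 - \frac{\left(-2 - 1\right)^{2}}{3}\right) - 23\right) = - 19 \left(\left(5 - \frac{\left(-3\right)^{2}}{3}\right) - 23\right) = - 19 \left(\left(5 - 3\right) - 23\right) = - 19 \left(2 - 23\right) = \left(-19\right) \left(-21\right) = 399$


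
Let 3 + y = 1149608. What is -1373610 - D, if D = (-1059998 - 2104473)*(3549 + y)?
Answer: 3649121017924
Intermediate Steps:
y = 1149605 (y = -3 + 1149608 = 1149605)
D = -3649122391534 (D = (-1059998 - 2104473)*(3549 + 1149605) = -3164471*1153154 = -3649122391534)
-1373610 - D = -1373610 - 1*(-3649122391534) = -1373610 + 3649122391534 = 3649121017924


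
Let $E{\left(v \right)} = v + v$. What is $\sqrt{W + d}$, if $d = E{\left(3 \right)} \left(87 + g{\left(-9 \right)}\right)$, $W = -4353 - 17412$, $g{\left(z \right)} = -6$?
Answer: $i \sqrt{21279} \approx 145.87 i$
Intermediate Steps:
$E{\left(v \right)} = 2 v$
$W = -21765$
$d = 486$ ($d = 2 \cdot 3 \left(87 - 6\right) = 6 \cdot 81 = 486$)
$\sqrt{W + d} = \sqrt{-21765 + 486} = \sqrt{-21279} = i \sqrt{21279}$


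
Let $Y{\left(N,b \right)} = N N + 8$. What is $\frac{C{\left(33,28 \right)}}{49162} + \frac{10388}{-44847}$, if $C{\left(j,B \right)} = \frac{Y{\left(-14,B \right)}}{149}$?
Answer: $- \frac{38042192378}{164255231943} \approx -0.2316$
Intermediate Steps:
$Y{\left(N,b \right)} = 8 + N^{2}$ ($Y{\left(N,b \right)} = N^{2} + 8 = 8 + N^{2}$)
$C{\left(j,B \right)} = \frac{204}{149}$ ($C{\left(j,B \right)} = \frac{8 + \left(-14\right)^{2}}{149} = \left(8 + 196\right) \frac{1}{149} = 204 \cdot \frac{1}{149} = \frac{204}{149}$)
$\frac{C{\left(33,28 \right)}}{49162} + \frac{10388}{-44847} = \frac{204}{149 \cdot 49162} + \frac{10388}{-44847} = \frac{204}{149} \cdot \frac{1}{49162} + 10388 \left(- \frac{1}{44847}\right) = \frac{102}{3662569} - \frac{10388}{44847} = - \frac{38042192378}{164255231943}$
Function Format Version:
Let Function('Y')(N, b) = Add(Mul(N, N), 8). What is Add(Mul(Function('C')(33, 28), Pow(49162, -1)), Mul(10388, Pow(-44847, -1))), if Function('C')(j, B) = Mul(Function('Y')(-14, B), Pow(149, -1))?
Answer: Rational(-38042192378, 164255231943) ≈ -0.23160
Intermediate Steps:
Function('Y')(N, b) = Add(8, Pow(N, 2)) (Function('Y')(N, b) = Add(Pow(N, 2), 8) = Add(8, Pow(N, 2)))
Function('C')(j, B) = Rational(204, 149) (Function('C')(j, B) = Mul(Add(8, Pow(-14, 2)), Pow(149, -1)) = Mul(Add(8, 196), Rational(1, 149)) = Mul(204, Rational(1, 149)) = Rational(204, 149))
Add(Mul(Function('C')(33, 28), Pow(49162, -1)), Mul(10388, Pow(-44847, -1))) = Add(Mul(Rational(204, 149), Pow(49162, -1)), Mul(10388, Pow(-44847, -1))) = Add(Mul(Rational(204, 149), Rational(1, 49162)), Mul(10388, Rational(-1, 44847))) = Add(Rational(102, 3662569), Rational(-10388, 44847)) = Rational(-38042192378, 164255231943)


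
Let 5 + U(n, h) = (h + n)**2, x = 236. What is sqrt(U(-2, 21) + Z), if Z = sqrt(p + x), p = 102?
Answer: sqrt(356 + 13*sqrt(2)) ≈ 19.349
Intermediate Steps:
U(n, h) = -5 + (h + n)**2
Z = 13*sqrt(2) (Z = sqrt(102 + 236) = sqrt(338) = 13*sqrt(2) ≈ 18.385)
sqrt(U(-2, 21) + Z) = sqrt((-5 + (21 - 2)**2) + 13*sqrt(2)) = sqrt((-5 + 19**2) + 13*sqrt(2)) = sqrt((-5 + 361) + 13*sqrt(2)) = sqrt(356 + 13*sqrt(2))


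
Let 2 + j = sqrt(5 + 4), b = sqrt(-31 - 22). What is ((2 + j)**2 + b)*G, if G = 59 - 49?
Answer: 90 + 10*I*sqrt(53) ≈ 90.0 + 72.801*I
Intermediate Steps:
b = I*sqrt(53) (b = sqrt(-53) = I*sqrt(53) ≈ 7.2801*I)
G = 10
j = 1 (j = -2 + sqrt(5 + 4) = -2 + sqrt(9) = -2 + 3 = 1)
((2 + j)**2 + b)*G = ((2 + 1)**2 + I*sqrt(53))*10 = (3**2 + I*sqrt(53))*10 = (9 + I*sqrt(53))*10 = 90 + 10*I*sqrt(53)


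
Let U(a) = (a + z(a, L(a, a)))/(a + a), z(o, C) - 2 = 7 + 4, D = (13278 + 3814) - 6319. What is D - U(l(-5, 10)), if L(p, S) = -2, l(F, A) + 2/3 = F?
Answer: 183152/17 ≈ 10774.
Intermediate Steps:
l(F, A) = -⅔ + F
D = 10773 (D = 17092 - 6319 = 10773)
z(o, C) = 13 (z(o, C) = 2 + (7 + 4) = 2 + 11 = 13)
U(a) = (13 + a)/(2*a) (U(a) = (a + 13)/(a + a) = (13 + a)/((2*a)) = (13 + a)*(1/(2*a)) = (13 + a)/(2*a))
D - U(l(-5, 10)) = 10773 - (13 + (-⅔ - 5))/(2*(-⅔ - 5)) = 10773 - (13 - 17/3)/(2*(-17/3)) = 10773 - (-3)*22/(2*17*3) = 10773 - 1*(-11/17) = 10773 + 11/17 = 183152/17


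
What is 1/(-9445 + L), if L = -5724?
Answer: -1/15169 ≈ -6.5924e-5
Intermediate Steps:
1/(-9445 + L) = 1/(-9445 - 5724) = 1/(-15169) = -1/15169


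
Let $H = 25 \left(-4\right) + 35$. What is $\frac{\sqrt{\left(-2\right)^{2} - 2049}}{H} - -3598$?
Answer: $3598 - \frac{i \sqrt{2045}}{65} \approx 3598.0 - 0.69572 i$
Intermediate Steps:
$H = -65$ ($H = -100 + 35 = -65$)
$\frac{\sqrt{\left(-2\right)^{2} - 2049}}{H} - -3598 = \frac{\sqrt{\left(-2\right)^{2} - 2049}}{-65} - -3598 = \sqrt{4 - 2049} \left(- \frac{1}{65}\right) + 3598 = \sqrt{-2045} \left(- \frac{1}{65}\right) + 3598 = i \sqrt{2045} \left(- \frac{1}{65}\right) + 3598 = - \frac{i \sqrt{2045}}{65} + 3598 = 3598 - \frac{i \sqrt{2045}}{65}$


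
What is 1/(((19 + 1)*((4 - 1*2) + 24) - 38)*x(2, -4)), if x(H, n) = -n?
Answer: 1/1928 ≈ 0.00051867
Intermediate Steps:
1/(((19 + 1)*((4 - 1*2) + 24) - 38)*x(2, -4)) = 1/(((19 + 1)*((4 - 1*2) + 24) - 38)*(-1*(-4))) = 1/((20*((4 - 2) + 24) - 38)*4) = 1/((20*(2 + 24) - 38)*4) = 1/((20*26 - 38)*4) = 1/((520 - 38)*4) = 1/(482*4) = 1/1928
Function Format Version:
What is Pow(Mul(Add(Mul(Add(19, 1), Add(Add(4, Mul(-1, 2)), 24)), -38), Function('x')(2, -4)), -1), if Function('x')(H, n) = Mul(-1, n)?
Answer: Rational(1, 1928) ≈ 0.00051867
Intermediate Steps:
Pow(Mul(Add(Mul(Add(19, 1), Add(Add(4, Mul(-1, 2)), 24)), -38), Function('x')(2, -4)), -1) = Pow(Mul(Add(Mul(Add(19, 1), Add(Add(4, Mul(-1, 2)), 24)), -38), Mul(-1, -4)), -1) = Pow(Mul(Add(Mul(20, Add(Add(4, -2), 24)), -38), 4), -1) = Pow(Mul(Add(Mul(20, Add(2, 24)), -38), 4), -1) = Pow(Mul(Add(Mul(20, 26), -38), 4), -1) = Pow(Mul(Add(520, -38), 4), -1) = Pow(Mul(482, 4), -1) = Pow(1928, -1) = Rational(1, 1928)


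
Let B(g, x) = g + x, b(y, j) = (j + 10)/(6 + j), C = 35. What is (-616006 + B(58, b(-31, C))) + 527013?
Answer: -3646290/41 ≈ -88934.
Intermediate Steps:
b(y, j) = (10 + j)/(6 + j)
(-616006 + B(58, b(-31, C))) + 527013 = (-616006 + (58 + (10 + 35)/(6 + 35))) + 527013 = (-616006 + (58 + 45/41)) + 527013 = (-616006 + 2423/41) + 527013 = -25253823/41 + 527013 = -3646290/41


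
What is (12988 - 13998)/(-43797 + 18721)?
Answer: 505/12538 ≈ 0.040278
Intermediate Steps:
(12988 - 13998)/(-43797 + 18721) = -1010/(-25076) = -1010*(-1/25076) = 505/12538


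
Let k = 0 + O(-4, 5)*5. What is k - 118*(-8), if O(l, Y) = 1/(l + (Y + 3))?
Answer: 3781/4 ≈ 945.25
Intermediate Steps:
O(l, Y) = 1/(3 + Y + l) (O(l, Y) = 1/(l + (3 + Y)) = 1/(3 + Y + l))
k = 5/4 (k = 0 + 5/(3 + 5 - 4) = 0 + 5/4 = 5/4 ≈ 1.2500)
k - 118*(-8) = 5/4 - 118*(-8) = 5/4 + 944 = 3781/4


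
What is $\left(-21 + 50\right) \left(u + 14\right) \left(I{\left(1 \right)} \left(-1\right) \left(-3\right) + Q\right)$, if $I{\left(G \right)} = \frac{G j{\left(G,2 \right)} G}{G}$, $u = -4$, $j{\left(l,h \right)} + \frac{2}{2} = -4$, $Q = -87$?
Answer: $-29580$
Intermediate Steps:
$j{\left(l,h \right)} = -5$ ($j{\left(l,h \right)} = -1 - 4 = -5$)
$I{\left(G \right)} = - 5 G$ ($I{\left(G \right)} = \frac{G \left(-5\right) G}{G} = \frac{- 5 G G}{G} = \frac{\left(-5\right) G^{2}}{G} = - 5 G$)
$\left(-21 + 50\right) \left(u + 14\right) \left(I{\left(1 \right)} \left(-1\right) \left(-3\right) + Q\right) = \left(-21 + 50\right) \left(-4 + 14\right) \left(\left(-5\right) 1 \left(-1\right) \left(-3\right) - 87\right) = 29 \cdot 10 \left(\left(-5\right) \left(-1\right) \left(-3\right) - 87\right) = 290 \left(5 \left(-3\right) - 87\right) = 290 \left(-15 - 87\right) = 290 \left(-102\right) = -29580$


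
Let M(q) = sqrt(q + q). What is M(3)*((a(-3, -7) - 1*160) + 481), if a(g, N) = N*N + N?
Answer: 363*sqrt(6) ≈ 889.17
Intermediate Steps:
a(g, N) = N + N**2 (a(g, N) = N**2 + N = N + N**2)
M(q) = sqrt(2)*sqrt(q) (M(q) = sqrt(2*q) = sqrt(2)*sqrt(q))
M(3)*((a(-3, -7) - 1*160) + 481) = (sqrt(2)*sqrt(3))*((-7*(1 - 7) - 1*160) + 481) = sqrt(6)*((-7*(-6) - 160) + 481) = sqrt(6)*((42 - 160) + 481) = sqrt(6)*(-118 + 481) = sqrt(6)*363 = 363*sqrt(6)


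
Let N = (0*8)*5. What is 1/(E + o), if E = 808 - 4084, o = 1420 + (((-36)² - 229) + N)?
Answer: -1/789 ≈ -0.0012674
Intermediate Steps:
N = 0 (N = 0*5 = 0)
o = 2487 (o = 1420 + (((-36)² - 229) + 0) = 1420 + ((1296 - 229) + 0) = 1420 + (1067 + 0) = 1420 + 1067 = 2487)
E = -3276
1/(E + o) = 1/(-3276 + 2487) = 1/(-789) = -1/789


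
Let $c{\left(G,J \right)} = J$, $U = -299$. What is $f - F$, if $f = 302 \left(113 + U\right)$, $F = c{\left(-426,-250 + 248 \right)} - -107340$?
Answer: $-163510$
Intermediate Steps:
$F = 107338$ ($F = \left(-250 + 248\right) - -107340 = -2 + 107340 = 107338$)
$f = -56172$ ($f = 302 \left(113 - 299\right) = 302 \left(-186\right) = -56172$)
$f - F = -56172 - 107338 = -163510$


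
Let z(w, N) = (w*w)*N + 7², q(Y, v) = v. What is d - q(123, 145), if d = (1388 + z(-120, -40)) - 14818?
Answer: -589526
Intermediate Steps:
z(w, N) = 49 + N*w² (z(w, N) = w²*N + 49 = N*w² + 49 = 49 + N*w²)
d = -589381 (d = (1388 + (49 - 40*(-120)²)) - 14818 = (1388 + (49 - 40*14400)) - 14818 = (1388 + (49 - 576000)) - 14818 = (1388 - 575951) - 14818 = -574563 - 14818 = -589381)
d - q(123, 145) = -589381 - 1*145 = -589381 - 145 = -589526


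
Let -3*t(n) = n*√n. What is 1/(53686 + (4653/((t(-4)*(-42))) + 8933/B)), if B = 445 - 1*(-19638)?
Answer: 205304289320704/11022063996949762035 - 476617146544*I/33066191990849286105 ≈ 1.8627e-5 - 1.4414e-8*I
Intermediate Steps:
t(n) = -n^(3/2)/3 (t(n) = -n*√n/3 = -n^(3/2)/3)
B = 20083 (B = 445 + 19638 = 20083)
1/(53686 + (4653/((t(-4)*(-42))) + 8933/B)) = 1/(53686 + (4653/((-(-8)*I/3*(-42))) + 8933/20083)) = 1/(53686 + (4653/((-(-8)*I/3*(-42))) + 8933*(1/20083))) = 1/(53686 + (4653/(((8*I/3)*(-42))) + 8933/20083)) = 1/(53686 + (4653/((-112*I)) + 8933/20083)) = 1/(53686 + (4653*(I/112) + 8933/20083)) = 1/(53686 + (4653*I/112 + 8933/20083)) = 1/(53686 + (8933/20083 + 4653*I/112)) = 1/(1078184871/20083 + 4653*I/112) = 103251683584*(1078184871/20083 - 4653*I/112)/297595727917643574945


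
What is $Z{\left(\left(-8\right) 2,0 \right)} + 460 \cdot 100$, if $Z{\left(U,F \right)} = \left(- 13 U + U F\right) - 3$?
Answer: $46205$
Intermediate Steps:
$Z{\left(U,F \right)} = -3 - 13 U + F U$ ($Z{\left(U,F \right)} = \left(- 13 U + F U\right) - 3 = -3 - 13 U + F U$)
$Z{\left(\left(-8\right) 2,0 \right)} + 460 \cdot 100 = \left(-3 - 13 \left(\left(-8\right) 2\right) + 0 \left(\left(-8\right) 2\right)\right) + 460 \cdot 100 = \left(-3 - -208 + 0 \left(-16\right)\right) + 46000 = \left(-3 + 208 + 0\right) + 46000 = 205 + 46000 = 46205$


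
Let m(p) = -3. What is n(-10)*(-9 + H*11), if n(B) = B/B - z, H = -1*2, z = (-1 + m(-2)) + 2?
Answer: -93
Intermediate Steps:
z = -2 (z = (-1 - 3) + 2 = -4 + 2 = -2)
H = -2
n(B) = 3 (n(B) = B/B - 1*(-2) = 1 + 2 = 3)
n(-10)*(-9 + H*11) = 3*(-9 - 2*11) = 3*(-9 - 22) = 3*(-31) = -93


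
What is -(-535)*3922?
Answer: 2098270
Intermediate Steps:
-(-535)*3922 = -1*(-2098270) = 2098270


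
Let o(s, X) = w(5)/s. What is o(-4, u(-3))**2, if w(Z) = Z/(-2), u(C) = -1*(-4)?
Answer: 25/64 ≈ 0.39063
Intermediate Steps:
u(C) = 4
w(Z) = -Z/2 (w(Z) = Z*(-1/2) = -Z/2)
o(s, X) = -5/(2*s) (o(s, X) = (-1/2*5)/s = -5/(2*s))
o(-4, u(-3))**2 = (-5/2/(-4))**2 = (-5/2*(-1/4))**2 = (5/8)**2 = 25/64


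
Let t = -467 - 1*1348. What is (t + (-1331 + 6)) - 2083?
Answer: -5223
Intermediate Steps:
t = -1815 (t = -467 - 1348 = -1815)
(t + (-1331 + 6)) - 2083 = (-1815 + (-1331 + 6)) - 2083 = (-1815 - 1325) - 2083 = -3140 - 2083 = -5223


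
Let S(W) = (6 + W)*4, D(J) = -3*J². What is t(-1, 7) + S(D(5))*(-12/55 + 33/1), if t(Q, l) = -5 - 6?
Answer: -498233/55 ≈ -9058.8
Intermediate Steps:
t(Q, l) = -11
S(W) = 24 + 4*W
t(-1, 7) + S(D(5))*(-12/55 + 33/1) = -11 + (24 + 4*(-3*5²))*(-12/55 + 33/1) = -11 + (24 + 4*(-3*25))*(-12*1/55 + 33*1) = -11 + (24 + 4*(-75))*(-12/55 + 33) = -11 + (24 - 300)*(1803/55) = -11 - 276*1803/55 = -11 - 497628/55 = -498233/55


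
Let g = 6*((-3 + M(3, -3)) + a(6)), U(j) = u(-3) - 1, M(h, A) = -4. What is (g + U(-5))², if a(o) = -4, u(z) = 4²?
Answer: 2601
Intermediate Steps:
u(z) = 16
U(j) = 15 (U(j) = 16 - 1 = 15)
g = -66 (g = 6*((-3 - 4) - 4) = 6*(-7 - 4) = 6*(-11) = -66)
(g + U(-5))² = (-66 + 15)² = (-51)² = 2601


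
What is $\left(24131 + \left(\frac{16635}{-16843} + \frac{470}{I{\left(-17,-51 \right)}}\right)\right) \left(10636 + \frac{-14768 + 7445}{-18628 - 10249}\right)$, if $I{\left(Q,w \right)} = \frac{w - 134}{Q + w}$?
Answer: $\frac{4651764175452789290}{17995886507} \approx 2.5849 \cdot 10^{8}$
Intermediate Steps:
$I{\left(Q,w \right)} = \frac{-134 + w}{Q + w}$
$\left(24131 + \left(\frac{16635}{-16843} + \frac{470}{I{\left(-17,-51 \right)}}\right)\right) \left(10636 + \frac{-14768 + 7445}{-18628 - 10249}\right) = \left(24131 + \left(\frac{16635}{-16843} + \frac{470}{\frac{1}{-17 - 51} \left(-134 - 51\right)}\right)\right) \left(10636 + \frac{-14768 + 7445}{-18628 - 10249}\right) = \left(24131 + \left(16635 \left(- \frac{1}{16843}\right) + \frac{470}{\frac{1}{-68} \left(-185\right)}\right)\right) \left(10636 - \frac{7323}{-28877}\right) = \left(24131 - \left(\frac{16635}{16843} - \frac{470}{\left(- \frac{1}{68}\right) \left(-185\right)}\right)\right) \left(10636 - - \frac{7323}{28877}\right) = \left(24131 - \left(\frac{16635}{16843} - \frac{470}{\frac{185}{68}}\right)\right) \left(10636 + \frac{7323}{28877}\right) = \left(24131 + \left(- \frac{16635}{16843} + 470 \cdot \frac{68}{185}\right)\right) \frac{307143095}{28877} = \left(24131 + \left(- \frac{16635}{16843} + \frac{6392}{37}\right)\right) \frac{307143095}{28877} = \left(24131 + \frac{107044961}{623191}\right) \frac{307143095}{28877} = \frac{15145266982}{623191} \cdot \frac{307143095}{28877} = \frac{4651764175452789290}{17995886507}$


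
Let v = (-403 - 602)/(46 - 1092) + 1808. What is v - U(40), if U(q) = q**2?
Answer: 218573/1046 ≈ 208.96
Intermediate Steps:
v = 1892173/1046 (v = -1005/(-1046) + 1808 = -1005*(-1/1046) + 1808 = 1005/1046 + 1808 = 1892173/1046 ≈ 1809.0)
v - U(40) = 1892173/1046 - 1*40**2 = 1892173/1046 - 1*1600 = 1892173/1046 - 1600 = 218573/1046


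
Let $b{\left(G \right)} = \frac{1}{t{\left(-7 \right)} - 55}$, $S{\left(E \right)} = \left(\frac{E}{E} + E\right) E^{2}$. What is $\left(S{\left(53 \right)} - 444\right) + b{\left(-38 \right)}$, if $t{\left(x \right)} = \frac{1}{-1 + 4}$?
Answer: $\frac{24803685}{164} \approx 1.5124 \cdot 10^{5}$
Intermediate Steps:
$t{\left(x \right)} = \frac{1}{3}$
$S{\left(E \right)} = E^{2} \left(1 + E\right)$ ($S{\left(E \right)} = \left(1 + E\right) E^{2} = E^{2} \left(1 + E\right)$)
$b{\left(G \right)} = - \frac{3}{164}$ ($b{\left(G \right)} = \frac{1}{\frac{1}{3} - 55} = \frac{1}{- \frac{164}{3}} = - \frac{3}{164}$)
$\left(S{\left(53 \right)} - 444\right) + b{\left(-38 \right)} = \left(53^{2} \left(1 + 53\right) - 444\right) - \frac{3}{164} = \left(2809 \cdot 54 - 444\right) - \frac{3}{164} = \left(151686 - 444\right) - \frac{3}{164} = 151242 - \frac{3}{164} = \frac{24803685}{164}$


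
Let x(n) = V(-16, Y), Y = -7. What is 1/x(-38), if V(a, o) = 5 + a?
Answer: -1/11 ≈ -0.090909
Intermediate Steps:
x(n) = -11 (x(n) = 5 - 16 = -11)
1/x(-38) = 1/(-11) = -1/11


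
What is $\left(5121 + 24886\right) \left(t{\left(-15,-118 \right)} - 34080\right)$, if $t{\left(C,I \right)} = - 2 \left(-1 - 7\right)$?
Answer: $-1022158448$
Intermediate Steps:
$t{\left(C,I \right)} = 16$ ($t{\left(C,I \right)} = \left(-2\right) \left(-8\right) = 16$)
$\left(5121 + 24886\right) \left(t{\left(-15,-118 \right)} - 34080\right) = \left(5121 + 24886\right) \left(16 - 34080\right) = 30007 \left(-34064\right) = -1022158448$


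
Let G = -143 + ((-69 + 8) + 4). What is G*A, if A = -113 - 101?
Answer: 42800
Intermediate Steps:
A = -214
G = -200 (G = -143 + (-61 + 4) = -143 - 57 = -200)
G*A = -200*(-214) = 42800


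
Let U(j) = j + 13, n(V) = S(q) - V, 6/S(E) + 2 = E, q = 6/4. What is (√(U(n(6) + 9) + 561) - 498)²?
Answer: (498 - √565)² ≈ 2.2489e+5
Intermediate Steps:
q = 3/2 (q = 6*(¼) = 3/2 ≈ 1.5000)
S(E) = 6/(-2 + E)
n(V) = -12 - V (n(V) = 6/(-2 + 3/2) - V = 6/(-½) - V = 6*(-2) - V = -12 - V)
U(j) = 13 + j
(√(U(n(6) + 9) + 561) - 498)² = (√((13 + ((-12 - 1*6) + 9)) + 561) - 498)² = (√((13 + ((-12 - 6) + 9)) + 561) - 498)² = (√((13 + (-18 + 9)) + 561) - 498)² = (√((13 - 9) + 561) - 498)² = (√(4 + 561) - 498)² = (√565 - 498)² = (-498 + √565)²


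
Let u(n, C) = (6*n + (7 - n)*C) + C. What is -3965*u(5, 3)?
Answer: -154635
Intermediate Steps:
u(n, C) = C + 6*n + C*(7 - n) (u(n, C) = (6*n + C*(7 - n)) + C = C + 6*n + C*(7 - n))
-3965*u(5, 3) = -3965*(6*5 + 8*3 - 1*3*5) = -3965*(30 + 24 - 15) = -3965*39 = -154635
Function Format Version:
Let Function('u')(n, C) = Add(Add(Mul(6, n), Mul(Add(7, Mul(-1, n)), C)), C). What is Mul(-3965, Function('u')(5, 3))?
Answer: -154635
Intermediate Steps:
Function('u')(n, C) = Add(C, Mul(6, n), Mul(C, Add(7, Mul(-1, n)))) (Function('u')(n, C) = Add(Add(Mul(6, n), Mul(C, Add(7, Mul(-1, n)))), C) = Add(C, Mul(6, n), Mul(C, Add(7, Mul(-1, n)))))
Mul(-3965, Function('u')(5, 3)) = Mul(-3965, Add(Mul(6, 5), Mul(8, 3), Mul(-1, 3, 5))) = Mul(-3965, Add(30, 24, -15)) = Mul(-3965, 39) = -154635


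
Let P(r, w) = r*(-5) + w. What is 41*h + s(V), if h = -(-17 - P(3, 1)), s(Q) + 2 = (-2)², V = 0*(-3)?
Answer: 125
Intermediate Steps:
V = 0
P(r, w) = w - 5*r (P(r, w) = -5*r + w = w - 5*r)
s(Q) = 2 (s(Q) = -2 + (-2)² = -2 + 4 = 2)
h = 3 (h = -(-17 - (1 - 5*3)) = -(-17 - (1 - 15)) = -(-17 - 1*(-14)) = -(-17 + 14) = -1*(-3) = 3)
41*h + s(V) = 41*3 + 2 = 123 + 2 = 125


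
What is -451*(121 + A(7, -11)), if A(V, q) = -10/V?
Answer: -377487/7 ≈ -53927.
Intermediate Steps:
-451*(121 + A(7, -11)) = -451*(121 - 10/7) = -451*837/7 = -377487/7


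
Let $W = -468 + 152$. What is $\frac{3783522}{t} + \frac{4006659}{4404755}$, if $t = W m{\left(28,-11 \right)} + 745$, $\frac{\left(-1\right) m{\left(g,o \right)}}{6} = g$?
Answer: $\frac{16881177921057}{237121175915} \approx 71.192$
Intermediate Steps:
$m{\left(g,o \right)} = - 6 g$
$W = -316$
$t = 53833$ ($t = - 316 \left(\left(-6\right) 28\right) + 745 = \left(-316\right) \left(-168\right) + 745 = 53088 + 745 = 53833$)
$\frac{3783522}{t} + \frac{4006659}{4404755} = \frac{3783522}{53833} + \frac{4006659}{4404755} = \frac{16881177921057}{237121175915}$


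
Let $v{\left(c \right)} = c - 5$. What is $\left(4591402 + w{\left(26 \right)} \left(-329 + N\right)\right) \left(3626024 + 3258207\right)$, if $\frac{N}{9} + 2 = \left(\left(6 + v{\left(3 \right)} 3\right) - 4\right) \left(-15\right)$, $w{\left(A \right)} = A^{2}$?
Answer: $32506443831970$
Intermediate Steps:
$v{\left(c \right)} = -5 + c$
$N = 522$ ($N = -18 + 9 \left(\left(6 + \left(-5 + 3\right) 3\right) - 4\right) \left(-15\right) = -18 + 9 \left(\left(6 - 6\right) - 4\right) \left(-15\right) = -18 + 9 \left(0 - 4\right) \left(-15\right) = -18 + 9 \left(\left(-4\right) \left(-15\right)\right) = -18 + 9 \cdot 60 = -18 + 540 = 522$)
$\left(4591402 + w{\left(26 \right)} \left(-329 + N\right)\right) \left(3626024 + 3258207\right) = \left(4591402 + 26^{2} \left(-329 + 522\right)\right) \left(3626024 + 3258207\right) = \left(4591402 + 676 \cdot 193\right) 6884231 = \left(4591402 + 130468\right) 6884231 = 4721870 \cdot 6884231 = 32506443831970$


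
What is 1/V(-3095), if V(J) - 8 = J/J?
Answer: ⅑ ≈ 0.11111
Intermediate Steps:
V(J) = 9 (V(J) = 8 + J/J = 8 + 1 = 9)
1/V(-3095) = 1/9 = ⅑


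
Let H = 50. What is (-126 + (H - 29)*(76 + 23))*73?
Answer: 142569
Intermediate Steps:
(-126 + (H - 29)*(76 + 23))*73 = (-126 + (50 - 29)*(76 + 23))*73 = (-126 + 21*99)*73 = (-126 + 2079)*73 = 1953*73 = 142569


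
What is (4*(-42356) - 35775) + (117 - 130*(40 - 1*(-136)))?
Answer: -227962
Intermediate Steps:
(4*(-42356) - 35775) + (117 - 130*(40 - 1*(-136))) = (-169424 - 35775) + (117 - 130*(40 + 136)) = -205199 + (117 - 130*176) = -205199 + (117 - 22880) = -205199 - 22763 = -227962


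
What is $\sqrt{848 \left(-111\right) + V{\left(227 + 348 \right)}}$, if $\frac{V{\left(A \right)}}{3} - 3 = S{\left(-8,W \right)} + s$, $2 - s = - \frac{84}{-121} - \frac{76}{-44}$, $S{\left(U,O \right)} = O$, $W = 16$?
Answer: $\frac{146 i \sqrt{534}}{11} \approx 306.71 i$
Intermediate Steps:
$s = - \frac{51}{121}$ ($s = 2 - \left(- \frac{84}{-121} - \frac{76}{-44}\right) = 2 - \left(\left(-84\right) \left(- \frac{1}{121}\right) - - \frac{19}{11}\right) = 2 - \left(\frac{84}{121} + \frac{19}{11}\right) = 2 - \frac{293}{121} = - \frac{51}{121} \approx -0.42149$)
$V{\left(A \right)} = \frac{6744}{121}$ ($V{\left(A \right)} = 9 + 3 \left(16 - \frac{51}{121}\right) = 9 + 3 \cdot \frac{1885}{121} = 9 + \frac{5655}{121} = \frac{6744}{121}$)
$\sqrt{848 \left(-111\right) + V{\left(227 + 348 \right)}} = \sqrt{848 \left(-111\right) + \frac{6744}{121}} = \sqrt{-94128 + \frac{6744}{121}} = \sqrt{- \frac{11382744}{121}} = \frac{146 i \sqrt{534}}{11}$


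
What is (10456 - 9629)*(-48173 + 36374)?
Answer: -9757773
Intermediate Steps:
(10456 - 9629)*(-48173 + 36374) = 827*(-11799) = -9757773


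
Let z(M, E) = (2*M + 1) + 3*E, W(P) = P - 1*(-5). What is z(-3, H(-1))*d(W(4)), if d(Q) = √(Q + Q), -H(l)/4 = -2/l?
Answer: -87*√2 ≈ -123.04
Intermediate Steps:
H(l) = 8/l (H(l) = -(-8)/l = 8/l)
W(P) = 5 + P (W(P) = P + 5 = 5 + P)
z(M, E) = 1 + 2*M + 3*E (z(M, E) = (1 + 2*M) + 3*E = 1 + 2*M + 3*E)
d(Q) = √2*√Q (d(Q) = √(2*Q) = √2*√Q)
z(-3, H(-1))*d(W(4)) = (1 + 2*(-3) + 3*(8/(-1)))*(√2*√(5 + 4)) = (1 - 6 + 3*(8*(-1)))*(√2*√9) = (1 - 6 + 3*(-8))*(√2*3) = (1 - 6 - 24)*(3*√2) = -87*√2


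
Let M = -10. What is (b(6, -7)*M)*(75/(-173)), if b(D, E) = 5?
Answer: 3750/173 ≈ 21.676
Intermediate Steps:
(b(6, -7)*M)*(75/(-173)) = (5*(-10))*(75/(-173)) = -3750*(-1)/173 = -50*(-75/173) = 3750/173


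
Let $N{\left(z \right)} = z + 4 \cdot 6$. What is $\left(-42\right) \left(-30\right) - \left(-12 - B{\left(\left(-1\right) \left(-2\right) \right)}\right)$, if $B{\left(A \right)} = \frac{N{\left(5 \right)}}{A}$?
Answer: $\frac{2573}{2} \approx 1286.5$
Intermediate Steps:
$N{\left(z \right)} = 24 + z$ ($N{\left(z \right)} = z + 24 = 24 + z$)
$B{\left(A \right)} = \frac{29}{A}$ ($B{\left(A \right)} = \frac{24 + 5}{A} = \frac{29}{A}$)
$\left(-42\right) \left(-30\right) - \left(-12 - B{\left(\left(-1\right) \left(-2\right) \right)}\right) = \left(-42\right) \left(-30\right) + \left(\left(\frac{29}{\left(-1\right) \left(-2\right)} + 13\right) - 1\right) = 1260 + \left(\left(\frac{29}{2} + 13\right) - 1\right) = 1260 + \left(\frac{55}{2} - 1\right) = 1260 + \frac{53}{2} = \frac{2573}{2}$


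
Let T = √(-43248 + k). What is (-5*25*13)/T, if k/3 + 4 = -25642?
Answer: 1625*I*√13354/40062 ≈ 4.6873*I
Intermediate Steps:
k = -76938 (k = -12 + 3*(-25642) = -12 - 76926 = -76938)
T = 3*I*√13354 (T = √(-43248 - 76938) = √(-120186) = 3*I*√13354 ≈ 346.68*I)
(-5*25*13)/T = (-5*25*13)/((3*I*√13354)) = (-125*13)*(-I*√13354/40062) = -(-1625)*I*√13354/40062 = 1625*I*√13354/40062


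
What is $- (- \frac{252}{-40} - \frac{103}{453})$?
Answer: $- \frac{27509}{4530} \approx -6.0726$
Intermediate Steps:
$- (- \frac{252}{-40} - \frac{103}{453}) = - (\left(-252\right) \left(- \frac{1}{40}\right) - \frac{103}{453}) = - (\frac{63}{10} - \frac{103}{453}) = \left(-1\right) \frac{27509}{4530} = - \frac{27509}{4530}$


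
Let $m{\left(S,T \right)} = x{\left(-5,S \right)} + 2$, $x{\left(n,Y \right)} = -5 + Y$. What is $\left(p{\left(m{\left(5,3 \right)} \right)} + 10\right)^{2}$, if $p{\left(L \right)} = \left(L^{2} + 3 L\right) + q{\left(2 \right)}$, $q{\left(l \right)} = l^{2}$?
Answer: $576$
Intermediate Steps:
$m{\left(S,T \right)} = -3 + S$ ($m{\left(S,T \right)} = \left(-5 + S\right) + 2 = -3 + S$)
$p{\left(L \right)} = 4 + L^{2} + 3 L$ ($p{\left(L \right)} = \left(L^{2} + 3 L\right) + 2^{2} = \left(L^{2} + 3 L\right) + 4 = 4 + L^{2} + 3 L$)
$\left(p{\left(m{\left(5,3 \right)} \right)} + 10\right)^{2} = \left(\left(4 + \left(-3 + 5\right)^{2} + 3 \left(-3 + 5\right)\right) + 10\right)^{2} = \left(\left(4 + 2^{2} + 3 \cdot 2\right) + 10\right)^{2} = \left(\left(4 + 4 + 6\right) + 10\right)^{2} = \left(14 + 10\right)^{2} = 24^{2} = 576$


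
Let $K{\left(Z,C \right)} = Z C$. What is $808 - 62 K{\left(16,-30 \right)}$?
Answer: $30568$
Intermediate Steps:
$K{\left(Z,C \right)} = C Z$
$808 - 62 K{\left(16,-30 \right)} = 808 - 62 \left(\left(-30\right) 16\right) = 808 - -29760 = 808 + 29760 = 30568$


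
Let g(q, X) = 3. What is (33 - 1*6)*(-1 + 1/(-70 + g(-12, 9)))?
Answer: -1836/67 ≈ -27.403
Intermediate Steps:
(33 - 1*6)*(-1 + 1/(-70 + g(-12, 9))) = (33 - 1*6)*(-1 + 1/(-70 + 3)) = (33 - 6)*(-1 + 1/(-67)) = 27*(-1 - 1/67) = 27*(-68/67) = -1836/67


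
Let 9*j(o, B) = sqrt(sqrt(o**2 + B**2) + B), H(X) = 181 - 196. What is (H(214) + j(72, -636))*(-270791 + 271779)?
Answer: -14820 + 1976*sqrt(-159 + 3*sqrt(2845))/9 ≈ -14599.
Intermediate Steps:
H(X) = -15
j(o, B) = sqrt(B + sqrt(B**2 + o**2))/9 (j(o, B) = sqrt(sqrt(o**2 + B**2) + B)/9 = sqrt(sqrt(B**2 + o**2) + B)/9 = sqrt(B + sqrt(B**2 + o**2))/9)
(H(214) + j(72, -636))*(-270791 + 271779) = (-15 + sqrt(-636 + sqrt((-636)**2 + 72**2))/9)*(-270791 + 271779) = (-15 + sqrt(-636 + sqrt(404496 + 5184))/9)*988 = (-15 + sqrt(-636 + sqrt(409680))/9)*988 = (-15 + sqrt(-636 + 12*sqrt(2845))/9)*988 = -14820 + 988*sqrt(-636 + 12*sqrt(2845))/9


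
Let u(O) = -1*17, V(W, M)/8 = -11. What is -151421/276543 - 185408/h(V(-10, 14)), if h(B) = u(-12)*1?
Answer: 51270710387/4701231 ≈ 10906.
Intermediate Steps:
V(W, M) = -88 (V(W, M) = 8*(-11) = -88)
u(O) = -17
h(B) = -17 (h(B) = -17*1 = -17)
-151421/276543 - 185408/h(V(-10, 14)) = -151421/276543 - 185408/(-17) = -151421*1/276543 - 185408*(-1/17) = -151421/276543 + 185408/17 = 51270710387/4701231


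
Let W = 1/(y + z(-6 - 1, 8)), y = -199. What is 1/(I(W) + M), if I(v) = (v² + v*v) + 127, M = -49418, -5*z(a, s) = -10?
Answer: -38809/1912934417 ≈ -2.0288e-5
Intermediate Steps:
z(a, s) = 2 (z(a, s) = -⅕*(-10) = 2)
W = -1/197 (W = 1/(-199 + 2) = 1/(-197) = -1/197 ≈ -0.0050761)
I(v) = 127 + 2*v² (I(v) = (v² + v²) + 127 = 2*v² + 127 = 127 + 2*v²)
1/(I(W) + M) = 1/((127 + 2*(-1/197)²) - 49418) = 1/((127 + 2*(1/38809)) - 49418) = 1/((127 + 2/38809) - 49418) = 1/(4928745/38809 - 49418) = 1/(-1912934417/38809) = -38809/1912934417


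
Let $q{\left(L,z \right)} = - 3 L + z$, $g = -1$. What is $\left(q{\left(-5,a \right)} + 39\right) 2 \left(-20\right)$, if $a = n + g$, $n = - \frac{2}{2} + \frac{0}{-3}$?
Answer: $-2080$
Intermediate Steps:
$n = -1$ ($n = \left(-2\right) \frac{1}{2} + 0 \left(- \frac{1}{3}\right) = -1 + 0 = -1$)
$a = -2$ ($a = -1 - 1 = -2$)
$q{\left(L,z \right)} = z - 3 L$
$\left(q{\left(-5,a \right)} + 39\right) 2 \left(-20\right) = \left(\left(-2 - -15\right) + 39\right) 2 \left(-20\right) = \left(\left(-2 + 15\right) + 39\right) \left(-40\right) = \left(13 + 39\right) \left(-40\right) = 52 \left(-40\right) = -2080$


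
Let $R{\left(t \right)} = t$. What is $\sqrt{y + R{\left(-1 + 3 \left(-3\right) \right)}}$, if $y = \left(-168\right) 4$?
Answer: $i \sqrt{682} \approx 26.115 i$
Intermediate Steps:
$y = -672$
$\sqrt{y + R{\left(-1 + 3 \left(-3\right) \right)}} = \sqrt{-672 + \left(-1 + 3 \left(-3\right)\right)} = \sqrt{-672 - 10} = \sqrt{-682} = i \sqrt{682}$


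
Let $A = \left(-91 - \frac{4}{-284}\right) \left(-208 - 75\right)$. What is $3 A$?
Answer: $\frac{5484540}{71} \approx 77247.0$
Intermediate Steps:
$A = \frac{1828180}{71}$ ($A = \left(-91 - - \frac{1}{71}\right) \left(-283\right) = \left(-91 + \frac{1}{71}\right) \left(-283\right) = \left(- \frac{6460}{71}\right) \left(-283\right) = \frac{1828180}{71} \approx 25749.0$)
$3 A = 3 \cdot \frac{1828180}{71} = \frac{5484540}{71}$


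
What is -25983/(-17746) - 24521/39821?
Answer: 599519377/706663466 ≈ 0.84838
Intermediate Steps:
-25983/(-17746) - 24521/39821 = -25983*(-1/17746) - 24521*1/39821 = 25983/17746 - 24521/39821 = 599519377/706663466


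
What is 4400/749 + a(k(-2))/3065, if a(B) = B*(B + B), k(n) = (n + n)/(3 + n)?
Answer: 13509968/2295685 ≈ 5.8849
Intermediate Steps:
k(n) = 2*n/(3 + n) (k(n) = (2*n)/(3 + n) = 2*n/(3 + n))
a(B) = 2*B² (a(B) = B*(2*B) = 2*B²)
4400/749 + a(k(-2))/3065 = 4400/749 + (2*(2*(-2)/(3 - 2))²)/3065 = 4400*(1/749) + (2*(2*(-2)/1)²)*(1/3065) = 4400/749 + (2*(2*(-2)*1)²)*(1/3065) = 4400/749 + (2*(-4)²)*(1/3065) = 4400/749 + (2*16)*(1/3065) = 4400/749 + 32*(1/3065) = 4400/749 + 32/3065 = 13509968/2295685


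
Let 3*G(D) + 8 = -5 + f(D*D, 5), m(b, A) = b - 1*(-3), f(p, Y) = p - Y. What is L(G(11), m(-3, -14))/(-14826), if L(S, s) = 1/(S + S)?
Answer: -1/1018052 ≈ -9.8227e-7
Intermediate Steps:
m(b, A) = 3 + b (m(b, A) = b + 3 = 3 + b)
G(D) = -6 + D²/3 (G(D) = -8/3 + (-5 + (D*D - 1*5))/3 = -8/3 + (-5 + (D² - 5))/3 = -8/3 + (-5 + (-5 + D²))/3 = -8/3 + (-10 + D²)/3 = -8/3 + (-10/3 + D²/3) = -6 + D²/3)
L(S, s) = 1/(2*S)
L(G(11), m(-3, -14))/(-14826) = (1/(2*(-6 + (⅓)*11²)))/(-14826) = (1/(2*(-6 + (⅓)*121)))*(-1/14826) = (1/(2*(-6 + 121/3)))*(-1/14826) = (1/(2*(103/3)))*(-1/14826) = ((½)*(3/103))*(-1/14826) = (3/206)*(-1/14826) = -1/1018052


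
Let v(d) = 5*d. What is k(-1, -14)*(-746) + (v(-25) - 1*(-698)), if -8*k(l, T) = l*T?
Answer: 3757/2 ≈ 1878.5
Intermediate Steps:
k(l, T) = -T*l/8 (k(l, T) = -l*T/8 = -T*l/8)
k(-1, -14)*(-746) + (v(-25) - 1*(-698)) = -1/8*(-14)*(-1)*(-746) + (5*(-25) - 1*(-698)) = -7/4*(-746) + (-125 + 698) = 2611/2 + 573 = 3757/2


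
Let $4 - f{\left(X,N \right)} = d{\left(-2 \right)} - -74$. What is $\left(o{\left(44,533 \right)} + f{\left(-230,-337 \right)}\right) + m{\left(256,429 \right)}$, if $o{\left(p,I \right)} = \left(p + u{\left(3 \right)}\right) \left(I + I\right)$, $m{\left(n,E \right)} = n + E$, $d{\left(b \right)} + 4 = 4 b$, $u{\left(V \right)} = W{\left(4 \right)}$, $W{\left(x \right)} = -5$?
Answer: $42201$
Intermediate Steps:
$u{\left(V \right)} = -5$
$d{\left(b \right)} = -4 + 4 b$
$f{\left(X,N \right)} = -58$ ($f{\left(X,N \right)} = 4 - \left(\left(-4 + 4 \left(-2\right)\right) - -74\right) = 4 - \left(\left(-4 - 8\right) + 74\right) = 4 - \left(-12 + 74\right) = 4 - 62 = -58$)
$m{\left(n,E \right)} = E + n$
$o{\left(p,I \right)} = 2 I \left(-5 + p\right)$ ($o{\left(p,I \right)} = \left(p - 5\right) \left(I + I\right) = \left(-5 + p\right) 2 I = 2 I \left(-5 + p\right)$)
$\left(o{\left(44,533 \right)} + f{\left(-230,-337 \right)}\right) + m{\left(256,429 \right)} = \left(2 \cdot 533 \left(-5 + 44\right) - 58\right) + \left(429 + 256\right) = \left(2 \cdot 533 \cdot 39 - 58\right) + 685 = \left(41574 - 58\right) + 685 = 41516 + 685 = 42201$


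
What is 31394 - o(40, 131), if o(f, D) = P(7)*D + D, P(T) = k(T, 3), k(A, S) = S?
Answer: 30870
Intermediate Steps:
P(T) = 3
o(f, D) = 4*D (o(f, D) = 3*D + D = 4*D)
31394 - o(40, 131) = 31394 - 4*131 = 31394 - 1*524 = 31394 - 524 = 30870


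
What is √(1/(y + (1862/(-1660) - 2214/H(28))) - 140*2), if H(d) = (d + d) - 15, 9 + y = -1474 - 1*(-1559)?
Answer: I*√84068004410/17329 ≈ 16.732*I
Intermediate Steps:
y = 76 (y = -9 + (-1474 - 1*(-1559)) = -9 + (-1474 + 1559) = -9 + 85 = 76)
H(d) = -15 + 2*d (H(d) = 2*d - 15 = -15 + 2*d)
√(1/(y + (1862/(-1660) - 2214/H(28))) - 140*2) = √(1/(76 + (1862/(-1660) - 2214/(-15 + 2*28))) - 140*2) = √(1/(76 + (1862*(-1/1660) - 2214/(-15 + 56))) - 280) = √(1/(76 + (-931/830 - 2214/41)) - 280) = √(1/(76 + (-931/830 - 2214*1/41)) - 280) = √(1/(76 + (-931/830 - 54)) - 280) = √(1/(76 - 45751/830) - 280) = √(1/(17329/830) - 280) = √(830/17329 - 280) = √(-4851290/17329) = I*√84068004410/17329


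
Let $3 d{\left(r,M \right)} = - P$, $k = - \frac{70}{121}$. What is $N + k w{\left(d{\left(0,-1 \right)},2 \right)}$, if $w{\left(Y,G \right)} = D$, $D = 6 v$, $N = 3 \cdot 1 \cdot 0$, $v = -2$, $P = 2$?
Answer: $\frac{840}{121} \approx 6.9421$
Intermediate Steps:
$k = - \frac{70}{121}$ ($k = \left(-70\right) \frac{1}{121} = - \frac{70}{121} \approx -0.57851$)
$N = 0$ ($N = 3 \cdot 0 = 0$)
$d{\left(r,M \right)} = - \frac{2}{3}$ ($d{\left(r,M \right)} = \frac{\left(-1\right) 2}{3} = \frac{1}{3} \left(-2\right) = - \frac{2}{3}$)
$D = -12$ ($D = 6 \left(-2\right) = -12$)
$w{\left(Y,G \right)} = -12$
$N + k w{\left(d{\left(0,-1 \right)},2 \right)} = 0 - - \frac{840}{121} = 0 + \frac{840}{121} = \frac{840}{121}$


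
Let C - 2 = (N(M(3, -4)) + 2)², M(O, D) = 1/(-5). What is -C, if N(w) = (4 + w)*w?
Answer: -2211/625 ≈ -3.5376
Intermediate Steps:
M(O, D) = -⅕
N(w) = w*(4 + w)
C = 2211/625 (C = 2 + (-(4 - ⅕)/5 + 2)² = 2 + (-⅕*19/5 + 2)² = 2 + (-19/25 + 2)² = 2 + (31/25)² = 2 + 961/625 = 2211/625 ≈ 3.5376)
-C = -1*2211/625 = -2211/625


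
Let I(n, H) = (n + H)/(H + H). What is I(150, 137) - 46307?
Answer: -12687831/274 ≈ -46306.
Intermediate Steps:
I(n, H) = (H + n)/(2*H) (I(n, H) = (H + n)/((2*H)) = (H + n)*(1/(2*H)) = (H + n)/(2*H))
I(150, 137) - 46307 = (½)*(137 + 150)/137 - 46307 = (½)*(1/137)*287 - 46307 = 287/274 - 46307 = -12687831/274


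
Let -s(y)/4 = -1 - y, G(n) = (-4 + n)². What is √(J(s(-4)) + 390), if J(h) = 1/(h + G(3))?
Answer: √47179/11 ≈ 19.746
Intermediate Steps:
s(y) = 4 + 4*y (s(y) = -4*(-1 - y) = 4 + 4*y)
J(h) = 1/(1 + h) (J(h) = 1/(h + (-4 + 3)²) = 1/(h + (-1)²) = 1/(h + 1) = 1/(1 + h))
√(J(s(-4)) + 390) = √(1/(1 + (4 + 4*(-4))) + 390) = √(1/(1 + (4 - 16)) + 390) = √(1/(1 - 12) + 390) = √(1/(-11) + 390) = √(-1/11 + 390) = √(4289/11) = √47179/11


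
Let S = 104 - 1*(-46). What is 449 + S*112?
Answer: 17249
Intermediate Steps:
S = 150 (S = 104 + 46 = 150)
449 + S*112 = 449 + 150*112 = 449 + 16800 = 17249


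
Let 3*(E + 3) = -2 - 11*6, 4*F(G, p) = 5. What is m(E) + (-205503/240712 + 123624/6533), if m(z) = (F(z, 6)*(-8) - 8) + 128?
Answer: 201398093749/1572571496 ≈ 128.07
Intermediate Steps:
F(G, p) = 5/4 (F(G, p) = (1/4)*5 = 5/4)
E = -77/3 (E = -3 + (-2 - 11*6)/3 = -3 + (-2 - 66)/3 = -3 + (1/3)*(-68) = -3 - 68/3 = -77/3 ≈ -25.667)
m(z) = 110 (m(z) = ((5/4)*(-8) - 8) + 128 = (-10 - 8) + 128 = -18 + 128 = 110)
m(E) + (-205503/240712 + 123624/6533) = 110 + (-205503/240712 + 123624/6533) = 110 + 28415229189/1572571496 = 201398093749/1572571496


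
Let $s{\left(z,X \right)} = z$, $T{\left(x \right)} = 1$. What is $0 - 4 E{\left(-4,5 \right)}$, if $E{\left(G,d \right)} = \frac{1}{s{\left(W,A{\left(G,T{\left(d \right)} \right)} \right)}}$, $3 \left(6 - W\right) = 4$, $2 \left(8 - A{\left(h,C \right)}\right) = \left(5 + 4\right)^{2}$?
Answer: $- \frac{6}{7} \approx -0.85714$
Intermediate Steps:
$A{\left(h,C \right)} = - \frac{65}{2}$ ($A{\left(h,C \right)} = 8 - \frac{\left(5 + 4\right)^{2}}{2} = 8 - \frac{9^{2}}{2} = 8 - \frac{81}{2} = - \frac{65}{2}$)
$W = \frac{14}{3}$ ($W = 6 - \frac{4}{3} = \frac{14}{3} \approx 4.6667$)
$E{\left(G,d \right)} = \frac{3}{14}$ ($E{\left(G,d \right)} = \frac{1}{\frac{14}{3}} = \frac{3}{14}$)
$0 - 4 E{\left(-4,5 \right)} = 0 - \frac{6}{7} = - \frac{6}{7}$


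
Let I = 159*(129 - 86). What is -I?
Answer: -6837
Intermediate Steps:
I = 6837 (I = 159*43 = 6837)
-I = -1*6837 = -6837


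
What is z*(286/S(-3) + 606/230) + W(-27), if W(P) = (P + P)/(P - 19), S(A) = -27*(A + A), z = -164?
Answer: -6711097/9315 ≈ -720.46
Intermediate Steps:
S(A) = -54*A
W(P) = 2*P/(-19 + P) (W(P) = (2*P)/(-19 + P) = 2*P/(-19 + P))
z*(286/S(-3) + 606/230) + W(-27) = -164*(286/((-54*(-3))) + 606/230) + 2*(-27)/(-19 - 27) = -164*(286/162 + 606*(1/230)) + 2*(-27)/(-46) = -164*(286*(1/162) + 303/115) + 2*(-27)*(-1/46) = -164*(143/81 + 303/115) + 27/23 = -164*40988/9315 + 27/23 = -6722032/9315 + 27/23 = -6711097/9315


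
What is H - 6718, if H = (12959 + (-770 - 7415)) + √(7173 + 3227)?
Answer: -1944 + 20*√26 ≈ -1842.0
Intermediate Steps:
H = 4774 + 20*√26 (H = (12959 - 8185) + √10400 = 4774 + 20*√26 ≈ 4876.0)
H - 6718 = (4774 + 20*√26) - 6718 = -1944 + 20*√26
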